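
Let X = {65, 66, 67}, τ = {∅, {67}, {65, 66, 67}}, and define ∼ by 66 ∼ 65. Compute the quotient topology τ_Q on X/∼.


X/∼ = {[65=66], [67]}; |τ_Q| = 3.

Equivalence classes: [65=66], [67].
Quotient map π: X → X/∼ sends 65 ↦ [65=66], 66 ↦ [65=66], 67 ↦ [67].
For each subset V ⊆ X/∼, compute π^{-1}(V) ⊆ X and check whether π^{-1}(V) ∈ τ. V is open in τ_Q iff π^{-1}(V) ∈ τ.
  V = {}: π^{-1}(V) = ∅ ∈ τ ✓.
  V = {[65=66]}: π^{-1}(V) = {65, 66} ∉ τ ✗.
  V = {[67]}: π^{-1}(V) = {67} ∈ τ ✓.
  V = {[65=66], [67]}: π^{-1}(V) = {65, 66, 67} ∈ τ ✓.
Open sets in the quotient: τ_Q = {{}, {[67]}, {[65=66], [67]}} (3 elements).


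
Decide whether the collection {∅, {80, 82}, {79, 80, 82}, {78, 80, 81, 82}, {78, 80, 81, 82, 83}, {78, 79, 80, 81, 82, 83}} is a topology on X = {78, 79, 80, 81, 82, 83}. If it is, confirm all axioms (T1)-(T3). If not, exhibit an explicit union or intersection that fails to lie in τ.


τ is NOT a topology on X.

Axiom (T1): ∅ ∈ τ? Yes; X ∈ τ? Yes.
Axiom (T2/T3): check pairwise unions and intersections of members of τ.
Counterexample for (T2): {79, 80, 82} ∪ {78, 80, 81, 82} = {78, 79, 80, 81, 82} ∉ τ. Therefore τ is NOT a topology.


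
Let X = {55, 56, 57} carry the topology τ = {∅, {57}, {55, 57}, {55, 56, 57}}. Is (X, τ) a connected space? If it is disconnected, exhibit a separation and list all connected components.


(X, τ) is connected.

Find clopen sets (U ∈ τ with X ∖ U ∈ τ):
  U = ∅, X ∖ U = {55, 56, 57} — both open, so U is clopen.
  U = {55, 56, 57}, X ∖ U = ∅ — both open, so U is clopen.
Only trivial clopens (∅ and X) exist, so (X, τ) is connected.
Compute connected components by grouping points that agree on all clopens:
  component: {55, 56, 57}


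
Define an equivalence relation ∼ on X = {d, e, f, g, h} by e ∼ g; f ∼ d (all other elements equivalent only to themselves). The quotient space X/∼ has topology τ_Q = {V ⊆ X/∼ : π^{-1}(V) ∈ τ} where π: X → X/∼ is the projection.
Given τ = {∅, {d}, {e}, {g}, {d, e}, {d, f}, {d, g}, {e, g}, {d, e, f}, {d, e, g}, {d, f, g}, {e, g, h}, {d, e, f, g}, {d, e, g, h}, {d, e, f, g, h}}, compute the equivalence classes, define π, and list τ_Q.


X/∼ = {[d=f], [e=g], [h]}; |τ_Q| = 6.

Equivalence classes: [d=f], [e=g], [h].
Quotient map π: X → X/∼ sends d ↦ [d=f], e ↦ [e=g], f ↦ [d=f], g ↦ [e=g], h ↦ [h].
For each subset V ⊆ X/∼, compute π^{-1}(V) ⊆ X and check whether π^{-1}(V) ∈ τ. V is open in τ_Q iff π^{-1}(V) ∈ τ.
  V = {}: π^{-1}(V) = ∅ ∈ τ ✓.
  V = {[d=f]}: π^{-1}(V) = {d, f} ∈ τ ✓.
  V = {[e=g]}: π^{-1}(V) = {e, g} ∈ τ ✓.
  V = {[d=f], [e=g]}: π^{-1}(V) = {d, e, f, g} ∈ τ ✓.
  V = {[h]}: π^{-1}(V) = {h} ∉ τ ✗.
  V = {[d=f], [h]}: π^{-1}(V) = {d, f, h} ∉ τ ✗.
  V = {[e=g], [h]}: π^{-1}(V) = {e, g, h} ∈ τ ✓.
  V = {[d=f], [e=g], [h]}: π^{-1}(V) = {d, e, f, g, h} ∈ τ ✓.
Open sets in the quotient: τ_Q = {{}, {[d=f]}, {[e=g]}, {[d=f], [e=g]}, {[e=g], [h]}, {[d=f], [e=g], [h]}} (6 elements).


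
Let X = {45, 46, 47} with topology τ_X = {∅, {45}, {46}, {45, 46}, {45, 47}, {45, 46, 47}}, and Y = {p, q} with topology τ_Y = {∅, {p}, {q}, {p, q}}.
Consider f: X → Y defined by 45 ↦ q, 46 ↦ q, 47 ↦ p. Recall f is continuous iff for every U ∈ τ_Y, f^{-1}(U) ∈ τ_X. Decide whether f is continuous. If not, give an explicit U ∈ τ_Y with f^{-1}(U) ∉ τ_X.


f is NOT continuous.

Compute f^{-1}(U) for each U ∈ τ_Y:
  U = ∅: f^{-1}(U) = ∅ ∈ τ_X ✓.
  U = {p}: f^{-1}(U) = {47} ∉ τ_X ✗.
  U = {q}: f^{-1}(U) = {45, 46} ∈ τ_X ✓.
  U = {p, q}: f^{-1}(U) = {45, 46, 47} ∈ τ_X ✓.
Found U = {p} with f^{-1}(U) = {47} not in τ_X. Therefore f is NOT continuous.


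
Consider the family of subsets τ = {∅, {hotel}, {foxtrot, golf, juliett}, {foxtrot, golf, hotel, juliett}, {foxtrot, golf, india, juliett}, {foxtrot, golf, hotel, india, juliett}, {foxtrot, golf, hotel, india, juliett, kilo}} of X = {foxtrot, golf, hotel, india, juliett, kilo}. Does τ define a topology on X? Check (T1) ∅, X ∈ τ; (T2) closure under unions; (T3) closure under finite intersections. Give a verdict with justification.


τ IS a topology on X.

Axiom (T1): ∅ ∈ τ? Yes; X ∈ τ? Yes.
Axiom (T2/T3): check pairwise unions and intersections of members of τ.
All pairwise intersections and unions checked — each lies in τ. Therefore τ satisfies (T1), (T2), (T3): it IS a topology on X.


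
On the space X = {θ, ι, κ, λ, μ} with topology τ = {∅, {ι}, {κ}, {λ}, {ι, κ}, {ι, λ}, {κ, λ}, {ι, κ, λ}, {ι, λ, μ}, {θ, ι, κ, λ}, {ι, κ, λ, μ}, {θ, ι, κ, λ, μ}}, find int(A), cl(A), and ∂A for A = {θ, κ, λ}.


int(A) = {κ, λ}, cl(A) = {θ, κ, λ, μ}, ∂A = {θ, μ}.

Closed sets in (X, τ) are complements of opens:
  closed(X, τ) = {∅, {θ}, {μ}, {θ, κ}, {θ, μ}, {θ, ι, μ}, {θ, κ, μ}, {θ, λ, μ}, {θ, ι, κ, μ}, {θ, ι, λ, μ}, {θ, κ, λ, μ}, {θ, ι, κ, λ, μ}}.
int(A) = ⋃ {U ∈ τ : U ⊆ A}. Opens contained in A: ∅, {κ}, {λ}, {κ, λ}.
Taking the union of these: int(A) = {κ, λ}.
cl(A) = ⋂ {C closed : A ⊆ C}. Closed sets containing A: {θ, κ, λ, μ}, {θ, ι, κ, λ, μ}.
Intersecting these: cl(A) = {θ, κ, λ, μ}.
∂A = cl(A) ∖ int(A) = {θ, κ, λ, μ} ∖ {κ, λ} = {θ, μ}.


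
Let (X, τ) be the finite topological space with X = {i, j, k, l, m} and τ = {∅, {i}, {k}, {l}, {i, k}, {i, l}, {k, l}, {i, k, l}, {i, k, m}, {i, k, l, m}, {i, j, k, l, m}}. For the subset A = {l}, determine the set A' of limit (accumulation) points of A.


A' = {j}

For each x ∈ X, list the open sets U ∈ τ with x ∈ U, then check whether U ∩ (A ∖ {x}) ≠ ∅ for every such U.
  x = i: open {i} ∋ x has {i} ∩ (A ∖ {i}) = ∅, so x is NOT a limit point.
  x = j: opens ∋ x are {i, j, k, l, m}; each meets A ∖ {j}, so x IS a limit point.
  x = k: open {k} ∋ x has {k} ∩ (A ∖ {k}) = ∅, so x is NOT a limit point.
  x = l: open {l} ∋ x has {l} ∩ (A ∖ {l}) = ∅, so x is NOT a limit point.
  x = m: open {i, k, m} ∋ x has {i, k, m} ∩ (A ∖ {m}) = ∅, so x is NOT a limit point.
Collecting: A' = {j}.


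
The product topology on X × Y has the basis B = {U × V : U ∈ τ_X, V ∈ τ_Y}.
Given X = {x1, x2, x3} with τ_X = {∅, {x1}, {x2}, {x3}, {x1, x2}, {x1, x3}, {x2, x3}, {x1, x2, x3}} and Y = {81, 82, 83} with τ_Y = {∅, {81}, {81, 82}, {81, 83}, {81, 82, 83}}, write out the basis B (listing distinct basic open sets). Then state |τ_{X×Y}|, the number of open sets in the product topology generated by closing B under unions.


Basis B = {∅ × ∅, {x1} × {81}, {x2} × {81}, {x3} × {81}, {x1} × {81, 82}, {x1} × {81, 83}, {x1, x2} × {81}, {x1, x3} × {81}, {x2} × {81, 82}, {x2} × {81, 83}, {x2, x3} × {81}, {x3} × {81, 82}, {x3} × {81, 83}, {x1} × {81, 82, 83}, {x1, x2, x3} × {81}, {x2} × {81, 82, 83}, {x3} × {81, 82, 83}, {x1, x2} × {81, 82}, {x1, x3} × {81, 82}, {x1, x2} × {81, 83}, {x1, x3} × {81, 83}, {x2, x3} × {81, 82}, {x2, x3} × {81, 83}, {x1, x2} × {81, 82, 83}, {x1, x3} × {81, 82, 83}, {x1, x2, x3} × {81, 82}, {x1, x2, x3} × {81, 83}, {x2, x3} × {81, 82, 83}, {x1, x2, x3} × {81, 82, 83}}; |τ_{X×Y}| = 125.

Enumerate products U × V with U ∈ τ_X, V ∈ τ_Y (deduplicated):
  ∅ × ∅ = {} (∅)
  {x1} × {81} = {(x1,81)}
  {x2} × {81} = {(x2,81)}
  {x3} × {81} = {(x3,81)}
  {x1} × {81, 82} = {(x1,81), (x1,82)}
  {x1} × {81, 83} = {(x1,81), (x1,83)}
  {x1, x2} × {81} = {(x1,81), (x2,81)}
  {x1, x3} × {81} = {(x1,81), (x3,81)}
  {x2} × {81, 82} = {(x2,81), (x2,82)}
  {x2} × {81, 83} = {(x2,81), (x2,83)}
  {x2, x3} × {81} = {(x2,81), (x3,81)}
  {x3} × {81, 82} = {(x3,81), (x3,82)}
  {x3} × {81, 83} = {(x3,81), (x3,83)}
  {x1} × {81, 82, 83} = {(x1,81), (x1,82), (x1,83)}
  {x1, x2, x3} × {81} = {(x1,81), (x2,81), (x3,81)}
  {x2} × {81, 82, 83} = {(x2,81), (x2,82), (x2,83)}
  {x3} × {81, 82, 83} = {(x3,81), (x3,82), (x3,83)}
  {x1, x2} × {81, 82} = {(x1,81), (x1,82), (x2,81), (x2,82)}
  {x1, x3} × {81, 82} = {(x1,81), (x1,82), (x3,81), (x3,82)}
  {x1, x2} × {81, 83} = {(x1,81), (x1,83), (x2,81), (x2,83)}
  {x1, x3} × {81, 83} = {(x1,81), (x1,83), (x3,81), (x3,83)}
  {x2, x3} × {81, 82} = {(x2,81), (x2,82), (x3,81), (x3,82)}
  {x2, x3} × {81, 83} = {(x2,81), (x2,83), (x3,81), (x3,83)}
  {x1, x2} × {81, 82, 83} = {(x1,81), (x1,82), (x1,83), (x2,81), (x2,82), (x2,83)}
  {x1, x3} × {81, 82, 83} = {(x1,81), (x1,82), (x1,83), (x3,81), (x3,82), (x3,83)}
  {x1, x2, x3} × {81, 82} = {(x1,81), (x1,82), (x2,81), (x2,82), (x3,81), (x3,82)}
  {x1, x2, x3} × {81, 83} = {(x1,81), (x1,83), (x2,81), (x2,83), (x3,81), (x3,83)}
  {x2, x3} × {81, 82, 83} = {(x2,81), (x2,82), (x2,83), (x3,81), (x3,82), (x3,83)}
  {x1, x2, x3} × {81, 82, 83} = {(x1,81), (x1,82), (x1,83), (x2,81), (x2,82), (x2,83), (x3,81), (x3,82), (x3,83)}
These 29 distinct sets form the basis B.
Close under arbitrary unions to get τ_{X×Y}; counting gives |τ_{X×Y}| = 125.


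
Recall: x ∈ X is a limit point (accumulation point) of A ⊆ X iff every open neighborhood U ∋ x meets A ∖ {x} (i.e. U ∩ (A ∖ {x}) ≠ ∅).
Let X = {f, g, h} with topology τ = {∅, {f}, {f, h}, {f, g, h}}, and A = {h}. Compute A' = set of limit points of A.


A' = {g}

For each x ∈ X, list the open sets U ∈ τ with x ∈ U, then check whether U ∩ (A ∖ {x}) ≠ ∅ for every such U.
  x = f: open {f} ∋ x has {f} ∩ (A ∖ {f}) = ∅, so x is NOT a limit point.
  x = g: opens ∋ x are {f, g, h}; each meets A ∖ {g}, so x IS a limit point.
  x = h: open {f, h} ∋ x has {f, h} ∩ (A ∖ {h}) = ∅, so x is NOT a limit point.
Collecting: A' = {g}.


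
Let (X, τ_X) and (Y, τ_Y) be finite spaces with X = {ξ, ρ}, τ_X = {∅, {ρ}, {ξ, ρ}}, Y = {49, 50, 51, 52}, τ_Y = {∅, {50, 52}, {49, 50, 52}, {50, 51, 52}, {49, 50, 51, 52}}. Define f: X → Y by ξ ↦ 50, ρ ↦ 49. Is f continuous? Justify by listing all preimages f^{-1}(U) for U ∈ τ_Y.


f is NOT continuous.

Compute f^{-1}(U) for each U ∈ τ_Y:
  U = ∅: f^{-1}(U) = ∅ ∈ τ_X ✓.
  U = {50, 52}: f^{-1}(U) = {ξ} ∉ τ_X ✗.
  U = {49, 50, 52}: f^{-1}(U) = {ξ, ρ} ∈ τ_X ✓.
  U = {50, 51, 52}: f^{-1}(U) = {ξ} ∉ τ_X ✗.
  U = {49, 50, 51, 52}: f^{-1}(U) = {ξ, ρ} ∈ τ_X ✓.
Found U = {50, 52} with f^{-1}(U) = {ξ} not in τ_X. Therefore f is NOT continuous.


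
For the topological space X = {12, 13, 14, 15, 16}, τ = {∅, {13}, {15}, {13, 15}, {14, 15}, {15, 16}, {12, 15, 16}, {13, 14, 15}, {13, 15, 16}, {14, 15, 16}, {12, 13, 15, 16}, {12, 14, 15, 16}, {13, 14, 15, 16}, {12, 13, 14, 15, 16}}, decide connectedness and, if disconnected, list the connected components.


(X, τ) is disconnected; components = [{13}, {12, 14, 15, 16}].

Find clopen sets (U ∈ τ with X ∖ U ∈ τ):
  U = ∅, X ∖ U = {12, 13, 14, 15, 16} — both open, so U is clopen.
  U = {13}, X ∖ U = {12, 14, 15, 16} — both open, so U is clopen.
  U = {12, 14, 15, 16}, X ∖ U = {13} — both open, so U is clopen.
  U = {12, 13, 14, 15, 16}, X ∖ U = ∅ — both open, so U is clopen.
Nontrivial clopen(s) exist: e.g. {12, 14, 15, 16}. So (X, τ) is disconnected.
Compute connected components by grouping points that agree on all clopens:
  component: {13}
  component: {12, 14, 15, 16}


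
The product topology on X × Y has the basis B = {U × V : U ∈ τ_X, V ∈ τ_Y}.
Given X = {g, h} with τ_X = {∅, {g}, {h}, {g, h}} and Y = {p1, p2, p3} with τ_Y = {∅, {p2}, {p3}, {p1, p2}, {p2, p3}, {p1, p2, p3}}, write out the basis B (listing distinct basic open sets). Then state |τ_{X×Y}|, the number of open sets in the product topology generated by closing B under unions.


Basis B = {∅ × ∅, {g} × {p2}, {g} × {p3}, {h} × {p2}, {h} × {p3}, {g} × {p1, p2}, {g} × {p2, p3}, {g, h} × {p2}, {g, h} × {p3}, {h} × {p1, p2}, {h} × {p2, p3}, {g} × {p1, p2, p3}, {h} × {p1, p2, p3}, {g, h} × {p1, p2}, {g, h} × {p2, p3}, {g, h} × {p1, p2, p3}}; |τ_{X×Y}| = 36.

Enumerate products U × V with U ∈ τ_X, V ∈ τ_Y (deduplicated):
  ∅ × ∅ = {} (∅)
  {g} × {p2} = {(g,p2)}
  {g} × {p3} = {(g,p3)}
  {h} × {p2} = {(h,p2)}
  {h} × {p3} = {(h,p3)}
  {g} × {p1, p2} = {(g,p1), (g,p2)}
  {g} × {p2, p3} = {(g,p2), (g,p3)}
  {g, h} × {p2} = {(g,p2), (h,p2)}
  {g, h} × {p3} = {(g,p3), (h,p3)}
  {h} × {p1, p2} = {(h,p1), (h,p2)}
  {h} × {p2, p3} = {(h,p2), (h,p3)}
  {g} × {p1, p2, p3} = {(g,p1), (g,p2), (g,p3)}
  {h} × {p1, p2, p3} = {(h,p1), (h,p2), (h,p3)}
  {g, h} × {p1, p2} = {(g,p1), (g,p2), (h,p1), (h,p2)}
  {g, h} × {p2, p3} = {(g,p2), (g,p3), (h,p2), (h,p3)}
  {g, h} × {p1, p2, p3} = {(g,p1), (g,p2), (g,p3), (h,p1), (h,p2), (h,p3)}
These 16 distinct sets form the basis B.
Close under arbitrary unions to get τ_{X×Y}; counting gives |τ_{X×Y}| = 36.


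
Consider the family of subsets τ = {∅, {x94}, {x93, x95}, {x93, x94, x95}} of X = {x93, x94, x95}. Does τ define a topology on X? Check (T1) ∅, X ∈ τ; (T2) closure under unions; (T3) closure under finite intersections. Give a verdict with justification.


τ IS a topology on X.

Axiom (T1): ∅ ∈ τ? Yes; X ∈ τ? Yes.
Axiom (T2/T3): check pairwise unions and intersections of members of τ.
All pairwise intersections and unions checked — each lies in τ. Therefore τ satisfies (T1), (T2), (T3): it IS a topology on X.


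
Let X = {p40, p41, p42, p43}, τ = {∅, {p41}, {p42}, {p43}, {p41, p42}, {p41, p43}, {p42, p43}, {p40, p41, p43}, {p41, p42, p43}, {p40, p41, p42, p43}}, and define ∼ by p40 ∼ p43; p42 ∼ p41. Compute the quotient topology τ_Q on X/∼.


X/∼ = {[p40=p43], [p41=p42]}; |τ_Q| = 3.

Equivalence classes: [p40=p43], [p41=p42].
Quotient map π: X → X/∼ sends p40 ↦ [p40=p43], p41 ↦ [p41=p42], p42 ↦ [p41=p42], p43 ↦ [p40=p43].
For each subset V ⊆ X/∼, compute π^{-1}(V) ⊆ X and check whether π^{-1}(V) ∈ τ. V is open in τ_Q iff π^{-1}(V) ∈ τ.
  V = {}: π^{-1}(V) = ∅ ∈ τ ✓.
  V = {[p40=p43]}: π^{-1}(V) = {p40, p43} ∉ τ ✗.
  V = {[p41=p42]}: π^{-1}(V) = {p41, p42} ∈ τ ✓.
  V = {[p40=p43], [p41=p42]}: π^{-1}(V) = {p40, p41, p42, p43} ∈ τ ✓.
Open sets in the quotient: τ_Q = {{}, {[p41=p42]}, {[p40=p43], [p41=p42]}} (3 elements).


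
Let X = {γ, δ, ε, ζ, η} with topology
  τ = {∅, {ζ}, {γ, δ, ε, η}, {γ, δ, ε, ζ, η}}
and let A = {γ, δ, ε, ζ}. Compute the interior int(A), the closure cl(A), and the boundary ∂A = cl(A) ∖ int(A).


int(A) = {ζ}, cl(A) = {γ, δ, ε, ζ, η}, ∂A = {γ, δ, ε, η}.

Closed sets in (X, τ) are complements of opens:
  closed(X, τ) = {∅, {ζ}, {γ, δ, ε, η}, {γ, δ, ε, ζ, η}}.
int(A) = ⋃ {U ∈ τ : U ⊆ A}. Opens contained in A: ∅, {ζ}.
Taking the union of these: int(A) = {ζ}.
cl(A) = ⋂ {C closed : A ⊆ C}. Closed sets containing A: {γ, δ, ε, ζ, η}.
Intersecting these: cl(A) = {γ, δ, ε, ζ, η}.
∂A = cl(A) ∖ int(A) = {γ, δ, ε, ζ, η} ∖ {ζ} = {γ, δ, ε, η}.


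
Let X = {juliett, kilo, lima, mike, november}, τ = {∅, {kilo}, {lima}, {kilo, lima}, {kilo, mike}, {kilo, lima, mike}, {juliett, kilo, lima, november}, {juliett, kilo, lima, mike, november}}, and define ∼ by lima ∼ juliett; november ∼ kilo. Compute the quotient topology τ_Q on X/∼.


X/∼ = {[juliett=lima], [kilo=november], [mike]}; |τ_Q| = 3.

Equivalence classes: [juliett=lima], [kilo=november], [mike].
Quotient map π: X → X/∼ sends juliett ↦ [juliett=lima], kilo ↦ [kilo=november], lima ↦ [juliett=lima], mike ↦ [mike], november ↦ [kilo=november].
For each subset V ⊆ X/∼, compute π^{-1}(V) ⊆ X and check whether π^{-1}(V) ∈ τ. V is open in τ_Q iff π^{-1}(V) ∈ τ.
  V = {}: π^{-1}(V) = ∅ ∈ τ ✓.
  V = {[juliett=lima]}: π^{-1}(V) = {juliett, lima} ∉ τ ✗.
  V = {[kilo=november]}: π^{-1}(V) = {kilo, november} ∉ τ ✗.
  V = {[juliett=lima], [kilo=november]}: π^{-1}(V) = {juliett, kilo, lima, november} ∈ τ ✓.
  V = {[mike]}: π^{-1}(V) = {mike} ∉ τ ✗.
  V = {[juliett=lima], [mike]}: π^{-1}(V) = {juliett, lima, mike} ∉ τ ✗.
  V = {[kilo=november], [mike]}: π^{-1}(V) = {kilo, mike, november} ∉ τ ✗.
  V = {[juliett=lima], [kilo=november], [mike]}: π^{-1}(V) = {juliett, kilo, lima, mike, november} ∈ τ ✓.
Open sets in the quotient: τ_Q = {{}, {[juliett=lima], [kilo=november]}, {[juliett=lima], [kilo=november], [mike]}} (3 elements).


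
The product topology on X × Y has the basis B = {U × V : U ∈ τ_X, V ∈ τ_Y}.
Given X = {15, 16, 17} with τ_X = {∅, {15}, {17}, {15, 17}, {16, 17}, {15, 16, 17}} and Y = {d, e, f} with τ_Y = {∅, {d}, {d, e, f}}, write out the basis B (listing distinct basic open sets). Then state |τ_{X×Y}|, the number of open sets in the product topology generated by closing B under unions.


Basis B = {∅ × ∅, {15} × {d}, {17} × {d}, {15, 17} × {d}, {16, 17} × {d}, {15} × {d, e, f}, {15, 16, 17} × {d}, {17} × {d, e, f}, {15, 17} × {d, e, f}, {16, 17} × {d, e, f}, {15, 16, 17} × {d, e, f}}; |τ_{X×Y}| = 18.

Enumerate products U × V with U ∈ τ_X, V ∈ τ_Y (deduplicated):
  ∅ × ∅ = {} (∅)
  {15} × {d} = {(15,d)}
  {17} × {d} = {(17,d)}
  {15, 17} × {d} = {(15,d), (17,d)}
  {16, 17} × {d} = {(16,d), (17,d)}
  {15} × {d, e, f} = {(15,d), (15,e), (15,f)}
  {15, 16, 17} × {d} = {(15,d), (16,d), (17,d)}
  {17} × {d, e, f} = {(17,d), (17,e), (17,f)}
  {15, 17} × {d, e, f} = {(15,d), (15,e), (15,f), (17,d), (17,e), (17,f)}
  {16, 17} × {d, e, f} = {(16,d), (16,e), (16,f), (17,d), (17,e), (17,f)}
  {15, 16, 17} × {d, e, f} = {(15,d), (15,e), (15,f), (16,d), (16,e), (16,f), (17,d), (17,e), (17,f)}
These 11 distinct sets form the basis B.
Close under arbitrary unions to get τ_{X×Y}; counting gives |τ_{X×Y}| = 18.


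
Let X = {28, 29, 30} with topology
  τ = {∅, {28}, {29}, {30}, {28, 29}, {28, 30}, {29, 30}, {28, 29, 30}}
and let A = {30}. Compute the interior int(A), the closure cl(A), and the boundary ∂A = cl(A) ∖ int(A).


int(A) = {30}, cl(A) = {30}, ∂A = ∅.

Closed sets in (X, τ) are complements of opens:
  closed(X, τ) = {∅, {28}, {29}, {30}, {28, 29}, {28, 30}, {29, 30}, {28, 29, 30}}.
int(A) = ⋃ {U ∈ τ : U ⊆ A}. Opens contained in A: ∅, {30}.
Taking the union of these: int(A) = {30}.
cl(A) = ⋂ {C closed : A ⊆ C}. Closed sets containing A: {30}, {28, 30}, {29, 30}, {28, 29, 30}.
Intersecting these: cl(A) = {30}.
∂A = cl(A) ∖ int(A) = {30} ∖ {30} = ∅.


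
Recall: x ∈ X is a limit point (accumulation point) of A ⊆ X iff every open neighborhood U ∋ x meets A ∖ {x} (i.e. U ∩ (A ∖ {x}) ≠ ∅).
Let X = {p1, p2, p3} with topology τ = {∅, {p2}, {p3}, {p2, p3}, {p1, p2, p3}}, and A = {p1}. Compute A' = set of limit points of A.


A' = ∅

For each x ∈ X, list the open sets U ∈ τ with x ∈ U, then check whether U ∩ (A ∖ {x}) ≠ ∅ for every such U.
  x = p1: open {p1, p2, p3} ∋ x has {p1, p2, p3} ∩ (A ∖ {p1}) = ∅, so x is NOT a limit point.
  x = p2: open {p2} ∋ x has {p2} ∩ (A ∖ {p2}) = ∅, so x is NOT a limit point.
  x = p3: open {p3} ∋ x has {p3} ∩ (A ∖ {p3}) = ∅, so x is NOT a limit point.
Collecting: A' = ∅.


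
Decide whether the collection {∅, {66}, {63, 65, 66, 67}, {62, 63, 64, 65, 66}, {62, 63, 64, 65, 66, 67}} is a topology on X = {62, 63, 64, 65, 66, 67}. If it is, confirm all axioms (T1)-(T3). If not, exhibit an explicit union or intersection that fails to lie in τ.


τ is NOT a topology on X.

Axiom (T1): ∅ ∈ τ? Yes; X ∈ τ? Yes.
Axiom (T2/T3): check pairwise unions and intersections of members of τ.
Counterexample for (T3): {63, 65, 66, 67} ∩ {62, 63, 64, 65, 66} = {63, 65, 66} ∉ τ. Therefore τ is NOT a topology.


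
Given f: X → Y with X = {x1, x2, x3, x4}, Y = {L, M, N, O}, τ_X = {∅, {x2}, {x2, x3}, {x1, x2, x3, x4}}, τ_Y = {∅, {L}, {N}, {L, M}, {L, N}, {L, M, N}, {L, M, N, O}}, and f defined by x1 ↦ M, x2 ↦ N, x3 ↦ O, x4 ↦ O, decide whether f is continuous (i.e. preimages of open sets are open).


f is NOT continuous.

Compute f^{-1}(U) for each U ∈ τ_Y:
  U = ∅: f^{-1}(U) = ∅ ∈ τ_X ✓.
  U = {L}: f^{-1}(U) = ∅ ∈ τ_X ✓.
  U = {N}: f^{-1}(U) = {x2} ∈ τ_X ✓.
  U = {L, M}: f^{-1}(U) = {x1} ∉ τ_X ✗.
  U = {L, N}: f^{-1}(U) = {x2} ∈ τ_X ✓.
  U = {L, M, N}: f^{-1}(U) = {x1, x2} ∉ τ_X ✗.
  U = {L, M, N, O}: f^{-1}(U) = {x1, x2, x3, x4} ∈ τ_X ✓.
Found U = {L, M} with f^{-1}(U) = {x1} not in τ_X. Therefore f is NOT continuous.


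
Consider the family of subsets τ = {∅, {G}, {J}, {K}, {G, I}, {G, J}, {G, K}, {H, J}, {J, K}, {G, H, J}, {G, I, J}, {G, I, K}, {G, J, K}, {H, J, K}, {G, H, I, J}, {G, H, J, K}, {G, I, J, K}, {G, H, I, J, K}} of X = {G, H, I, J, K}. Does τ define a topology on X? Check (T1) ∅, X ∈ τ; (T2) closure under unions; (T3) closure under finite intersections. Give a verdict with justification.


τ IS a topology on X.

Axiom (T1): ∅ ∈ τ? Yes; X ∈ τ? Yes.
Axiom (T2/T3): check pairwise unions and intersections of members of τ.
All pairwise intersections and unions checked — each lies in τ. Therefore τ satisfies (T1), (T2), (T3): it IS a topology on X.


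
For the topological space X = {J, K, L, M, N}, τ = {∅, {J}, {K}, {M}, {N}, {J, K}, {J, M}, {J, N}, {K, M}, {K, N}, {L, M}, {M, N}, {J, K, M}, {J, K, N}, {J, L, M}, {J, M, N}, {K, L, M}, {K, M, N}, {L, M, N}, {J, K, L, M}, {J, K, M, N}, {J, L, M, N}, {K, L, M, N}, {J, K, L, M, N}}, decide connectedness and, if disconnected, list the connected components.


(X, τ) is disconnected; components = [{J}, {K}, {N}, {L, M}].

Find clopen sets (U ∈ τ with X ∖ U ∈ τ):
  U = ∅, X ∖ U = {J, K, L, M, N} — both open, so U is clopen.
  U = {J}, X ∖ U = {K, L, M, N} — both open, so U is clopen.
  U = {K}, X ∖ U = {J, L, M, N} — both open, so U is clopen.
  U = {N}, X ∖ U = {J, K, L, M} — both open, so U is clopen.
  U = {J, K}, X ∖ U = {L, M, N} — both open, so U is clopen.
  U = {J, N}, X ∖ U = {K, L, M} — both open, so U is clopen.
  U = {K, N}, X ∖ U = {J, L, M} — both open, so U is clopen.
  U = {L, M}, X ∖ U = {J, K, N} — both open, so U is clopen.
  U = {J, K, N}, X ∖ U = {L, M} — both open, so U is clopen.
  U = {J, L, M}, X ∖ U = {K, N} — both open, so U is clopen.
  U = {K, L, M}, X ∖ U = {J, N} — both open, so U is clopen.
  U = {L, M, N}, X ∖ U = {J, K} — both open, so U is clopen.
  U = {J, K, L, M}, X ∖ U = {N} — both open, so U is clopen.
  U = {J, L, M, N}, X ∖ U = {K} — both open, so U is clopen.
  U = {K, L, M, N}, X ∖ U = {J} — both open, so U is clopen.
  U = {J, K, L, M, N}, X ∖ U = ∅ — both open, so U is clopen.
Nontrivial clopen(s) exist: e.g. {N}. So (X, τ) is disconnected.
Compute connected components by grouping points that agree on all clopens:
  component: {J}
  component: {K}
  component: {N}
  component: {L, M}


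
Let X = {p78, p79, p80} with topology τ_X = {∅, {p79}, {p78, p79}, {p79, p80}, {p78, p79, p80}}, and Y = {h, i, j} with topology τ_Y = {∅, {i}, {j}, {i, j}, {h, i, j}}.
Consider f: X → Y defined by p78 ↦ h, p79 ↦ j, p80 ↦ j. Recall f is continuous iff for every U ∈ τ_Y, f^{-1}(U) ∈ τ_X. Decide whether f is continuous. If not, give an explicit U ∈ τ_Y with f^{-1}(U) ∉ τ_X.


f IS continuous.

Compute f^{-1}(U) for each U ∈ τ_Y:
  U = ∅: f^{-1}(U) = ∅ ∈ τ_X ✓.
  U = {i}: f^{-1}(U) = ∅ ∈ τ_X ✓.
  U = {j}: f^{-1}(U) = {p79, p80} ∈ τ_X ✓.
  U = {i, j}: f^{-1}(U) = {p79, p80} ∈ τ_X ✓.
  U = {h, i, j}: f^{-1}(U) = {p78, p79, p80} ∈ τ_X ✓.
Every preimage lies in τ_X, so f IS continuous.


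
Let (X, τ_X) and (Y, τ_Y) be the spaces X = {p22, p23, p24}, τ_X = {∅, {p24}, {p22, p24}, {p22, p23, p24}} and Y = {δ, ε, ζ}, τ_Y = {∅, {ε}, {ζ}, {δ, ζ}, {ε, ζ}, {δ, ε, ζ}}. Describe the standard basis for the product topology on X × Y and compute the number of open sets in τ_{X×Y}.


Basis B = {∅ × ∅, {p24} × {ε}, {p24} × {ζ}, {p22, p24} × {ε}, {p22, p24} × {ζ}, {p24} × {δ, ζ}, {p24} × {ε, ζ}, {p22, p23, p24} × {ε}, {p22, p23, p24} × {ζ}, {p24} × {δ, ε, ζ}, {p22, p24} × {δ, ζ}, {p22, p24} × {ε, ζ}, {p22, p24} × {δ, ε, ζ}, {p22, p23, p24} × {δ, ζ}, {p22, p23, p24} × {ε, ζ}, {p22, p23, p24} × {δ, ε, ζ}}; |τ_{X×Y}| = 40.

Enumerate products U × V with U ∈ τ_X, V ∈ τ_Y (deduplicated):
  ∅ × ∅ = {} (∅)
  {p24} × {ε} = {(p24,ε)}
  {p24} × {ζ} = {(p24,ζ)}
  {p22, p24} × {ε} = {(p22,ε), (p24,ε)}
  {p22, p24} × {ζ} = {(p22,ζ), (p24,ζ)}
  {p24} × {δ, ζ} = {(p24,δ), (p24,ζ)}
  {p24} × {ε, ζ} = {(p24,ε), (p24,ζ)}
  {p22, p23, p24} × {ε} = {(p22,ε), (p23,ε), (p24,ε)}
  {p22, p23, p24} × {ζ} = {(p22,ζ), (p23,ζ), (p24,ζ)}
  {p24} × {δ, ε, ζ} = {(p24,δ), (p24,ε), (p24,ζ)}
  {p22, p24} × {δ, ζ} = {(p22,δ), (p22,ζ), (p24,δ), (p24,ζ)}
  {p22, p24} × {ε, ζ} = {(p22,ε), (p22,ζ), (p24,ε), (p24,ζ)}
  {p22, p24} × {δ, ε, ζ} = {(p22,δ), (p22,ε), (p22,ζ), (p24,δ), (p24,ε), (p24,ζ)}
  {p22, p23, p24} × {δ, ζ} = {(p22,δ), (p22,ζ), (p23,δ), (p23,ζ), (p24,δ), (p24,ζ)}
  {p22, p23, p24} × {ε, ζ} = {(p22,ε), (p22,ζ), (p23,ε), (p23,ζ), (p24,ε), (p24,ζ)}
  {p22, p23, p24} × {δ, ε, ζ} = {(p22,δ), (p22,ε), (p22,ζ), (p23,δ), (p23,ε), (p23,ζ), (p24,δ), (p24,ε), (p24,ζ)}
These 16 distinct sets form the basis B.
Close under arbitrary unions to get τ_{X×Y}; counting gives |τ_{X×Y}| = 40.


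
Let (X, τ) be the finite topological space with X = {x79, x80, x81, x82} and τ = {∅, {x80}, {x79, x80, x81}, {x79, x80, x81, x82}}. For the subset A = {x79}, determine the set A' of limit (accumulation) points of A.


A' = {x81, x82}

For each x ∈ X, list the open sets U ∈ τ with x ∈ U, then check whether U ∩ (A ∖ {x}) ≠ ∅ for every such U.
  x = x79: open {x79, x80, x81} ∋ x has {x79, x80, x81} ∩ (A ∖ {x79}) = ∅, so x is NOT a limit point.
  x = x80: open {x80} ∋ x has {x80} ∩ (A ∖ {x80}) = ∅, so x is NOT a limit point.
  x = x81: opens ∋ x are {x79, x80, x81}, {x79, x80, x81, x82}; each meets A ∖ {x81}, so x IS a limit point.
  x = x82: opens ∋ x are {x79, x80, x81, x82}; each meets A ∖ {x82}, so x IS a limit point.
Collecting: A' = {x81, x82}.


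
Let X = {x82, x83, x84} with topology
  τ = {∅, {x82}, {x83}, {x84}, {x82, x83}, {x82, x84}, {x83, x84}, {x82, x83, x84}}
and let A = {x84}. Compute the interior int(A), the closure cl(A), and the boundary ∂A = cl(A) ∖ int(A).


int(A) = {x84}, cl(A) = {x84}, ∂A = ∅.

Closed sets in (X, τ) are complements of opens:
  closed(X, τ) = {∅, {x82}, {x83}, {x84}, {x82, x83}, {x82, x84}, {x83, x84}, {x82, x83, x84}}.
int(A) = ⋃ {U ∈ τ : U ⊆ A}. Opens contained in A: ∅, {x84}.
Taking the union of these: int(A) = {x84}.
cl(A) = ⋂ {C closed : A ⊆ C}. Closed sets containing A: {x84}, {x82, x84}, {x83, x84}, {x82, x83, x84}.
Intersecting these: cl(A) = {x84}.
∂A = cl(A) ∖ int(A) = {x84} ∖ {x84} = ∅.


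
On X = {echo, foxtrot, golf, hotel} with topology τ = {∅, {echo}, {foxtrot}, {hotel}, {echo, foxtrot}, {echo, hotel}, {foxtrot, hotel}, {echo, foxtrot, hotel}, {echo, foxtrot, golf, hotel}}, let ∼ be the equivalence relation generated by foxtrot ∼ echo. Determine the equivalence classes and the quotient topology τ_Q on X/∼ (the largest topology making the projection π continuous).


X/∼ = {[echo=foxtrot], [golf], [hotel]}; |τ_Q| = 5.

Equivalence classes: [echo=foxtrot], [golf], [hotel].
Quotient map π: X → X/∼ sends echo ↦ [echo=foxtrot], foxtrot ↦ [echo=foxtrot], golf ↦ [golf], hotel ↦ [hotel].
For each subset V ⊆ X/∼, compute π^{-1}(V) ⊆ X and check whether π^{-1}(V) ∈ τ. V is open in τ_Q iff π^{-1}(V) ∈ τ.
  V = {}: π^{-1}(V) = ∅ ∈ τ ✓.
  V = {[echo=foxtrot]}: π^{-1}(V) = {echo, foxtrot} ∈ τ ✓.
  V = {[golf]}: π^{-1}(V) = {golf} ∉ τ ✗.
  V = {[echo=foxtrot], [golf]}: π^{-1}(V) = {echo, foxtrot, golf} ∉ τ ✗.
  V = {[hotel]}: π^{-1}(V) = {hotel} ∈ τ ✓.
  V = {[echo=foxtrot], [hotel]}: π^{-1}(V) = {echo, foxtrot, hotel} ∈ τ ✓.
  V = {[golf], [hotel]}: π^{-1}(V) = {golf, hotel} ∉ τ ✗.
  V = {[echo=foxtrot], [golf], [hotel]}: π^{-1}(V) = {echo, foxtrot, golf, hotel} ∈ τ ✓.
Open sets in the quotient: τ_Q = {{}, {[echo=foxtrot]}, {[hotel]}, {[echo=foxtrot], [hotel]}, {[echo=foxtrot], [golf], [hotel]}} (5 elements).


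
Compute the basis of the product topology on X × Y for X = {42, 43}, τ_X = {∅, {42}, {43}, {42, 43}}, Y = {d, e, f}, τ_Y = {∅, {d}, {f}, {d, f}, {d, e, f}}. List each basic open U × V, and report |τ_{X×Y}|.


Basis B = {∅ × ∅, {42} × {d}, {42} × {f}, {43} × {d}, {43} × {f}, {42} × {d, f}, {42, 43} × {d}, {42, 43} × {f}, {43} × {d, f}, {42} × {d, e, f}, {43} × {d, e, f}, {42, 43} × {d, f}, {42, 43} × {d, e, f}}; |τ_{X×Y}| = 25.

Enumerate products U × V with U ∈ τ_X, V ∈ τ_Y (deduplicated):
  ∅ × ∅ = {} (∅)
  {42} × {d} = {(42,d)}
  {42} × {f} = {(42,f)}
  {43} × {d} = {(43,d)}
  {43} × {f} = {(43,f)}
  {42} × {d, f} = {(42,d), (42,f)}
  {42, 43} × {d} = {(42,d), (43,d)}
  {42, 43} × {f} = {(42,f), (43,f)}
  {43} × {d, f} = {(43,d), (43,f)}
  {42} × {d, e, f} = {(42,d), (42,e), (42,f)}
  {43} × {d, e, f} = {(43,d), (43,e), (43,f)}
  {42, 43} × {d, f} = {(42,d), (42,f), (43,d), (43,f)}
  {42, 43} × {d, e, f} = {(42,d), (42,e), (42,f), (43,d), (43,e), (43,f)}
These 13 distinct sets form the basis B.
Close under arbitrary unions to get τ_{X×Y}; counting gives |τ_{X×Y}| = 25.


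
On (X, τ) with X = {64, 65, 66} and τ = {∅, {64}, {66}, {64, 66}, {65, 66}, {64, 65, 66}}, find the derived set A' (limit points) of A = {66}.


A' = {65}

For each x ∈ X, list the open sets U ∈ τ with x ∈ U, then check whether U ∩ (A ∖ {x}) ≠ ∅ for every such U.
  x = 64: open {64} ∋ x has {64} ∩ (A ∖ {64}) = ∅, so x is NOT a limit point.
  x = 65: opens ∋ x are {65, 66}, {64, 65, 66}; each meets A ∖ {65}, so x IS a limit point.
  x = 66: open {66} ∋ x has {66} ∩ (A ∖ {66}) = ∅, so x is NOT a limit point.
Collecting: A' = {65}.


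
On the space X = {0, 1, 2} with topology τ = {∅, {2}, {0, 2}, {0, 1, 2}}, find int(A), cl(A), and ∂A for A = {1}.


int(A) = ∅, cl(A) = {1}, ∂A = {1}.

Closed sets in (X, τ) are complements of opens:
  closed(X, τ) = {∅, {1}, {0, 1}, {0, 1, 2}}.
int(A) = ⋃ {U ∈ τ : U ⊆ A}. Opens contained in A: ∅.
Taking the union of these: int(A) = ∅.
cl(A) = ⋂ {C closed : A ⊆ C}. Closed sets containing A: {1}, {0, 1}, {0, 1, 2}.
Intersecting these: cl(A) = {1}.
∂A = cl(A) ∖ int(A) = {1} ∖ ∅ = {1}.


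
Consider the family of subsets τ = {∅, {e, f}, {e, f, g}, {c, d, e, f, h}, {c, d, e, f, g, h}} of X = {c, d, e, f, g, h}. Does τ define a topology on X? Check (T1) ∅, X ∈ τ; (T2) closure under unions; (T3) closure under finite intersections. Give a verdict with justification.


τ IS a topology on X.

Axiom (T1): ∅ ∈ τ? Yes; X ∈ τ? Yes.
Axiom (T2/T3): check pairwise unions and intersections of members of τ.
All pairwise intersections and unions checked — each lies in τ. Therefore τ satisfies (T1), (T2), (T3): it IS a topology on X.


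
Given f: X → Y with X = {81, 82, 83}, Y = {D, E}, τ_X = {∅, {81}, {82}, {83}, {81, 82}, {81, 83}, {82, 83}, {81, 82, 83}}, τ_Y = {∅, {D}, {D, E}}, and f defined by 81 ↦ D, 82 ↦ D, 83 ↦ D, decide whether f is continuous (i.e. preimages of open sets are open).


f IS continuous.

Compute f^{-1}(U) for each U ∈ τ_Y:
  U = ∅: f^{-1}(U) = ∅ ∈ τ_X ✓.
  U = {D}: f^{-1}(U) = {81, 82, 83} ∈ τ_X ✓.
  U = {D, E}: f^{-1}(U) = {81, 82, 83} ∈ τ_X ✓.
Every preimage lies in τ_X, so f IS continuous.


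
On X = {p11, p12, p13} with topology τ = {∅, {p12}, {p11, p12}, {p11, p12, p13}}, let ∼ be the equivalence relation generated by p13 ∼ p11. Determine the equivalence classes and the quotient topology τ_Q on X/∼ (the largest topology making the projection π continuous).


X/∼ = {[p11=p13], [p12]}; |τ_Q| = 3.

Equivalence classes: [p11=p13], [p12].
Quotient map π: X → X/∼ sends p11 ↦ [p11=p13], p12 ↦ [p12], p13 ↦ [p11=p13].
For each subset V ⊆ X/∼, compute π^{-1}(V) ⊆ X and check whether π^{-1}(V) ∈ τ. V is open in τ_Q iff π^{-1}(V) ∈ τ.
  V = {}: π^{-1}(V) = ∅ ∈ τ ✓.
  V = {[p11=p13]}: π^{-1}(V) = {p11, p13} ∉ τ ✗.
  V = {[p12]}: π^{-1}(V) = {p12} ∈ τ ✓.
  V = {[p11=p13], [p12]}: π^{-1}(V) = {p11, p12, p13} ∈ τ ✓.
Open sets in the quotient: τ_Q = {{}, {[p12]}, {[p11=p13], [p12]}} (3 elements).


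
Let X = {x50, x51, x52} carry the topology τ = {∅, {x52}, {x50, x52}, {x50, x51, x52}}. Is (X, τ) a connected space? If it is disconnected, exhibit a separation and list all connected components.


(X, τ) is connected.

Find clopen sets (U ∈ τ with X ∖ U ∈ τ):
  U = ∅, X ∖ U = {x50, x51, x52} — both open, so U is clopen.
  U = {x50, x51, x52}, X ∖ U = ∅ — both open, so U is clopen.
Only trivial clopens (∅ and X) exist, so (X, τ) is connected.
Compute connected components by grouping points that agree on all clopens:
  component: {x50, x51, x52}


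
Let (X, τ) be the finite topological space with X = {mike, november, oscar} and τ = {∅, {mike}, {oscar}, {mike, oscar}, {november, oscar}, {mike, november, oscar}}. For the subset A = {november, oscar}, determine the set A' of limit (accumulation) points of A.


A' = {november}

For each x ∈ X, list the open sets U ∈ τ with x ∈ U, then check whether U ∩ (A ∖ {x}) ≠ ∅ for every such U.
  x = mike: open {mike} ∋ x has {mike} ∩ (A ∖ {mike}) = ∅, so x is NOT a limit point.
  x = november: opens ∋ x are {november, oscar}, {mike, november, oscar}; each meets A ∖ {november}, so x IS a limit point.
  x = oscar: open {oscar} ∋ x has {oscar} ∩ (A ∖ {oscar}) = ∅, so x is NOT a limit point.
Collecting: A' = {november}.


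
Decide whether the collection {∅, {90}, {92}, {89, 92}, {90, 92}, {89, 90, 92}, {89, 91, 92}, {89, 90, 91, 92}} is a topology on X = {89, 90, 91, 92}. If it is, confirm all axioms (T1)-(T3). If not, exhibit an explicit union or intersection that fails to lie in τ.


τ IS a topology on X.

Axiom (T1): ∅ ∈ τ? Yes; X ∈ τ? Yes.
Axiom (T2/T3): check pairwise unions and intersections of members of τ.
All pairwise intersections and unions checked — each lies in τ. Therefore τ satisfies (T1), (T2), (T3): it IS a topology on X.


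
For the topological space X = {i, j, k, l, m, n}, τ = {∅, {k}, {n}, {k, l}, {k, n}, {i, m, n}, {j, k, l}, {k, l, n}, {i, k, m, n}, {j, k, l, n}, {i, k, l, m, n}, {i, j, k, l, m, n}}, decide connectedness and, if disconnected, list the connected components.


(X, τ) is disconnected; components = [{i, m, n}, {j, k, l}].

Find clopen sets (U ∈ τ with X ∖ U ∈ τ):
  U = ∅, X ∖ U = {i, j, k, l, m, n} — both open, so U is clopen.
  U = {i, m, n}, X ∖ U = {j, k, l} — both open, so U is clopen.
  U = {j, k, l}, X ∖ U = {i, m, n} — both open, so U is clopen.
  U = {i, j, k, l, m, n}, X ∖ U = ∅ — both open, so U is clopen.
Nontrivial clopen(s) exist: e.g. {j, k, l}. So (X, τ) is disconnected.
Compute connected components by grouping points that agree on all clopens:
  component: {i, m, n}
  component: {j, k, l}


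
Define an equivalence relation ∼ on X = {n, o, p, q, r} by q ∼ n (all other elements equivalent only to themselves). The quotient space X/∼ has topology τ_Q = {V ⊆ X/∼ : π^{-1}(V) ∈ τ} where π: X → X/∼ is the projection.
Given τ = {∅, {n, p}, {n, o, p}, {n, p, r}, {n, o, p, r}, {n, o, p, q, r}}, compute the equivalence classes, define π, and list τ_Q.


X/∼ = {[n=q], [o], [p], [r]}; |τ_Q| = 2.

Equivalence classes: [n=q], [o], [p], [r].
Quotient map π: X → X/∼ sends n ↦ [n=q], o ↦ [o], p ↦ [p], q ↦ [n=q], r ↦ [r].
For each subset V ⊆ X/∼, compute π^{-1}(V) ⊆ X and check whether π^{-1}(V) ∈ τ. V is open in τ_Q iff π^{-1}(V) ∈ τ.
  V = {}: π^{-1}(V) = ∅ ∈ τ ✓.
  V = {[n=q]}: π^{-1}(V) = {n, q} ∉ τ ✗.
  V = {[o]}: π^{-1}(V) = {o} ∉ τ ✗.
  V = {[n=q], [o]}: π^{-1}(V) = {n, o, q} ∉ τ ✗.
  V = {[p]}: π^{-1}(V) = {p} ∉ τ ✗.
  V = {[n=q], [p]}: π^{-1}(V) = {n, p, q} ∉ τ ✗.
  V = {[o], [p]}: π^{-1}(V) = {o, p} ∉ τ ✗.
  V = {[n=q], [o], [p]}: π^{-1}(V) = {n, o, p, q} ∉ τ ✗.
  V = {[r]}: π^{-1}(V) = {r} ∉ τ ✗.
  V = {[n=q], [r]}: π^{-1}(V) = {n, q, r} ∉ τ ✗.
  V = {[o], [r]}: π^{-1}(V) = {o, r} ∉ τ ✗.
  V = {[n=q], [o], [r]}: π^{-1}(V) = {n, o, q, r} ∉ τ ✗.
  V = {[p], [r]}: π^{-1}(V) = {p, r} ∉ τ ✗.
  V = {[n=q], [p], [r]}: π^{-1}(V) = {n, p, q, r} ∉ τ ✗.
  V = {[o], [p], [r]}: π^{-1}(V) = {o, p, r} ∉ τ ✗.
  V = {[n=q], [o], [p], [r]}: π^{-1}(V) = {n, o, p, q, r} ∈ τ ✓.
Open sets in the quotient: τ_Q = {{}, {[n=q], [o], [p], [r]}} (2 elements).


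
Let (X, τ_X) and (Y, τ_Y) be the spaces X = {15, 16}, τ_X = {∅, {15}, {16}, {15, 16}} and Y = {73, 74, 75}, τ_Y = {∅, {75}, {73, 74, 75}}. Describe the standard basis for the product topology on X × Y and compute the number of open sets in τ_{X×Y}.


Basis B = {∅ × ∅, {15} × {75}, {16} × {75}, {15, 16} × {75}, {15} × {73, 74, 75}, {16} × {73, 74, 75}, {15, 16} × {73, 74, 75}}; |τ_{X×Y}| = 9.

Enumerate products U × V with U ∈ τ_X, V ∈ τ_Y (deduplicated):
  ∅ × ∅ = {} (∅)
  {15} × {75} = {(15,75)}
  {16} × {75} = {(16,75)}
  {15, 16} × {75} = {(15,75), (16,75)}
  {15} × {73, 74, 75} = {(15,73), (15,74), (15,75)}
  {16} × {73, 74, 75} = {(16,73), (16,74), (16,75)}
  {15, 16} × {73, 74, 75} = {(15,73), (15,74), (15,75), (16,73), (16,74), (16,75)}
These 7 distinct sets form the basis B.
Close under arbitrary unions to get τ_{X×Y}; counting gives |τ_{X×Y}| = 9.


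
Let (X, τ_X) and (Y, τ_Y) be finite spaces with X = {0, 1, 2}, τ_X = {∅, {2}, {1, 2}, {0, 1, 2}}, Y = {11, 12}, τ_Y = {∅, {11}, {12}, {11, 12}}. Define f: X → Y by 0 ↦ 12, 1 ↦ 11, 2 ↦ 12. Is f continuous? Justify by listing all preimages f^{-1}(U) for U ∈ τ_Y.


f is NOT continuous.

Compute f^{-1}(U) for each U ∈ τ_Y:
  U = ∅: f^{-1}(U) = ∅ ∈ τ_X ✓.
  U = {11}: f^{-1}(U) = {1} ∉ τ_X ✗.
  U = {12}: f^{-1}(U) = {0, 2} ∉ τ_X ✗.
  U = {11, 12}: f^{-1}(U) = {0, 1, 2} ∈ τ_X ✓.
Found U = {11} with f^{-1}(U) = {1} not in τ_X. Therefore f is NOT continuous.


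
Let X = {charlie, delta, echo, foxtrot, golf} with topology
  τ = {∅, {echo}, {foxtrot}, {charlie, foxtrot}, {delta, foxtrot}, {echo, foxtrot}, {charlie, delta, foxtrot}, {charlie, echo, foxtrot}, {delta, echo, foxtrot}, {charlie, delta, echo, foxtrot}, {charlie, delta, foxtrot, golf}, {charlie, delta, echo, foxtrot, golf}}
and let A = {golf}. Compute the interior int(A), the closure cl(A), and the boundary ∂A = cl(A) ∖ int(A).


int(A) = ∅, cl(A) = {golf}, ∂A = {golf}.

Closed sets in (X, τ) are complements of opens:
  closed(X, τ) = {∅, {echo}, {golf}, {charlie, golf}, {delta, golf}, {echo, golf}, {charlie, delta, golf}, {charlie, echo, golf}, {delta, echo, golf}, {charlie, delta, echo, golf}, {charlie, delta, foxtrot, golf}, {charlie, delta, echo, foxtrot, golf}}.
int(A) = ⋃ {U ∈ τ : U ⊆ A}. Opens contained in A: ∅.
Taking the union of these: int(A) = ∅.
cl(A) = ⋂ {C closed : A ⊆ C}. Closed sets containing A: {golf}, {charlie, golf}, {delta, golf}, {echo, golf}, {charlie, delta, golf}, {charlie, echo, golf}, {delta, echo, golf}, {charlie, delta, echo, golf}, {charlie, delta, foxtrot, golf}, {charlie, delta, echo, foxtrot, golf}.
Intersecting these: cl(A) = {golf}.
∂A = cl(A) ∖ int(A) = {golf} ∖ ∅ = {golf}.


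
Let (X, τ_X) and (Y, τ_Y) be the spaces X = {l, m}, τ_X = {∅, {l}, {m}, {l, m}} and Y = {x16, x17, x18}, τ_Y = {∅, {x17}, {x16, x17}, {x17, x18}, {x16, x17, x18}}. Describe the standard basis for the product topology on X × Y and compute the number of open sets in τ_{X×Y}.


Basis B = {∅ × ∅, {l} × {x17}, {m} × {x17}, {l} × {x16, x17}, {l} × {x17, x18}, {l, m} × {x17}, {m} × {x16, x17}, {m} × {x17, x18}, {l} × {x16, x17, x18}, {m} × {x16, x17, x18}, {l, m} × {x16, x17}, {l, m} × {x17, x18}, {l, m} × {x16, x17, x18}}; |τ_{X×Y}| = 25.

Enumerate products U × V with U ∈ τ_X, V ∈ τ_Y (deduplicated):
  ∅ × ∅ = {} (∅)
  {l} × {x17} = {(l,x17)}
  {m} × {x17} = {(m,x17)}
  {l} × {x16, x17} = {(l,x16), (l,x17)}
  {l} × {x17, x18} = {(l,x17), (l,x18)}
  {l, m} × {x17} = {(l,x17), (m,x17)}
  {m} × {x16, x17} = {(m,x16), (m,x17)}
  {m} × {x17, x18} = {(m,x17), (m,x18)}
  {l} × {x16, x17, x18} = {(l,x16), (l,x17), (l,x18)}
  {m} × {x16, x17, x18} = {(m,x16), (m,x17), (m,x18)}
  {l, m} × {x16, x17} = {(l,x16), (l,x17), (m,x16), (m,x17)}
  {l, m} × {x17, x18} = {(l,x17), (l,x18), (m,x17), (m,x18)}
  {l, m} × {x16, x17, x18} = {(l,x16), (l,x17), (l,x18), (m,x16), (m,x17), (m,x18)}
These 13 distinct sets form the basis B.
Close under arbitrary unions to get τ_{X×Y}; counting gives |τ_{X×Y}| = 25.
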